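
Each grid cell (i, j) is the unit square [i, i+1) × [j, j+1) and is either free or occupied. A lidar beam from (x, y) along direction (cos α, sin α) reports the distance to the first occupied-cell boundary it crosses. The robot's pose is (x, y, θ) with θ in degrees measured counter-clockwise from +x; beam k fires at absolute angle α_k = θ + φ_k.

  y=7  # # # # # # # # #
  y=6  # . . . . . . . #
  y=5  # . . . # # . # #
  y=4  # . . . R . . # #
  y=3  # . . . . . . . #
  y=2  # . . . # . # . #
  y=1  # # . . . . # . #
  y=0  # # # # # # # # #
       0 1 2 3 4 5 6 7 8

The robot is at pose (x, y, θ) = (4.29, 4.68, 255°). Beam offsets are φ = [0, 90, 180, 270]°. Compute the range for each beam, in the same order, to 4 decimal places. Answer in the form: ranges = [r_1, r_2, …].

beam 1: φ=0°, α=255°
  direction (-0.2588, -0.9659); cell (4,4); t to first gridline: x 1.1205, y 0.7040 (then +3.8637 / +1.0353)
    (4,3) via y @ 0.7040
    (3,3) via x @ 1.1205
    (3,2) via y @ 1.7393
    (3,1) via y @ 2.7745
    (3,0) via y @ 3.8098  # hit
  → r_1 = 3.8098
beam 2: φ=90°, α=345°
  direction (0.9659, -0.2588); cell (4,4); t to first gridline: x 0.7350, y 2.6273 (then +1.0353 / +3.8637)
    (5,4) via x @ 0.7350
    (6,4) via x @ 1.7703
    (6,3) via y @ 2.6273
    (7,3) via x @ 2.8056
    (8,3) via x @ 3.8409  # hit
  → r_2 = 3.8409
beam 3: φ=180°, α=75°
  direction (0.2588, 0.9659); cell (4,4); t to first gridline: x 2.7432, y 0.3313 (then +3.8637 / +1.0353)
    (4,5) via y @ 0.3313  # hit
  → r_3 = 0.3313
beam 4: φ=270°, α=165°
  direction (-0.9659, 0.2588); cell (4,4); t to first gridline: x 0.3002, y 1.2364 (then +1.0353 / +3.8637)
    (3,4) via x @ 0.3002
    (3,5) via y @ 1.2364
    (2,5) via x @ 1.3355
    (1,5) via x @ 2.3708
    (0,5) via x @ 3.4061  # hit
  → r_4 = 3.4061

ranges = [3.8098, 3.8409, 0.3313, 3.4061]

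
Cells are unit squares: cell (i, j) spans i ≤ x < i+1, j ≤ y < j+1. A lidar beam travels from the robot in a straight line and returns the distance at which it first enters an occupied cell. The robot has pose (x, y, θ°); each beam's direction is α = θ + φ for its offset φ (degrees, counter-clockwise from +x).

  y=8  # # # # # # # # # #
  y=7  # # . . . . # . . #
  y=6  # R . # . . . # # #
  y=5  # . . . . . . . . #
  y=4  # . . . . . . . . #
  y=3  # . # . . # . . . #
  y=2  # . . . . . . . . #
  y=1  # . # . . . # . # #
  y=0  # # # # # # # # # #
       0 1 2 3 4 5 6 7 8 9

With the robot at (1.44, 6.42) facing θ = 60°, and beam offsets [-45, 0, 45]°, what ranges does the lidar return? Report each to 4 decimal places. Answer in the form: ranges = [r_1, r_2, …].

ranges = [1.6150, 0.6697, 0.6005]

beam 1: φ=-45°, α=15°
  dir = (cos 15°, sin 15°) = (0.9659, 0.2588); from cell (1,6)
  next x-line at t=0.5798, next y-line at t=2.2409; Δt_x=1.0353, Δt_y=3.8637
    x: enter (2,6) at t=0.5798
    x: enter (3,6) at t=1.6150 ← occupied
  → r_1 = 1.6150
beam 2: φ=0°, α=60°
  dir = (cos 60°, sin 60°) = (0.5000, 0.8660); from cell (1,6)
  next x-line at t=1.1200, next y-line at t=0.6697; Δt_x=2.0000, Δt_y=1.1547
    y: enter (1,7) at t=0.6697 ← occupied
  → r_2 = 0.6697
beam 3: φ=45°, α=105°
  dir = (cos 105°, sin 105°) = (-0.2588, 0.9659); from cell (1,6)
  next x-line at t=1.7000, next y-line at t=0.6005; Δt_x=3.8637, Δt_y=1.0353
    y: enter (1,7) at t=0.6005 ← occupied
  → r_3 = 0.6005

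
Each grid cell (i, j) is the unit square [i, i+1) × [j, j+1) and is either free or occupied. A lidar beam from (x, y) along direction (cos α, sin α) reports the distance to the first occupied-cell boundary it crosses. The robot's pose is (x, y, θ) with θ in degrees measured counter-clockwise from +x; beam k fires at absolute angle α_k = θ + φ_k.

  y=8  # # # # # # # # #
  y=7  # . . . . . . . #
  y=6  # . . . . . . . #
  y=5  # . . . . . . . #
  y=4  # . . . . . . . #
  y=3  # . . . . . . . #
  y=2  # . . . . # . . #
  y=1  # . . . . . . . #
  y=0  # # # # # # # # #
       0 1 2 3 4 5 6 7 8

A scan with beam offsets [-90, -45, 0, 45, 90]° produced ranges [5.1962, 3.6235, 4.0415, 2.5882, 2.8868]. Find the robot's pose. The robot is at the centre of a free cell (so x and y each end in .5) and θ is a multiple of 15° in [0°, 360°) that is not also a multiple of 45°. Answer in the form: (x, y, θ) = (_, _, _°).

Enumerate (i+0.5, j+0.5, θ) over the 48 free cells and 16 admissible headings. For each, cast all 5 beams and compare to the given ranges.
  (6.5, 3.5, 15°): beam 1 = 2.5882 ≠ 5.1962 ✗
  (5.5, 1.5, 105°): beam 1 = 2.5882 ≠ 5.1962 ✗
  (6.5, 4.5, 165°): beam 1 = 3.6235 ≠ 5.1962 ✗
  (7.5, 5.5, 345°): beam 1 = 4.6587 ≠ 5.1962 ✗
  …
  (3.5, 4.5, 120°): r_1=5.1962, r_2=3.6235, r_3=4.0415, r_4=2.5882, r_5=2.8868 — all match ✓
Unique over the lattice → pose = (3.5, 4.5, 120°).

(x, y, θ) = (3.5, 4.5, 120°)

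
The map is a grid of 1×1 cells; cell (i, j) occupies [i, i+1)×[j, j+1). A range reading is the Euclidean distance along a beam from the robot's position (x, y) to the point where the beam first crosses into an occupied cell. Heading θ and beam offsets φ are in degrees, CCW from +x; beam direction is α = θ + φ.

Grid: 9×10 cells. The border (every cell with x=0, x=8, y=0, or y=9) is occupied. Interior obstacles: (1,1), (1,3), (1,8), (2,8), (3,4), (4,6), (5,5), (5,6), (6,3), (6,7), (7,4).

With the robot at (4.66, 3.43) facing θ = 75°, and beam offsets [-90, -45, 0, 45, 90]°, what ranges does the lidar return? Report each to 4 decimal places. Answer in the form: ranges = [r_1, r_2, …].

beam 1: φ=-90°, α=345°
  cosα=0.9659 sinα=-0.2588 | (4,3) | tMaxX 0.3520 tMaxY 1.6614 | tΔX 1.0353 tΔY 3.8637
    t=0.3520 [x] (5,3)
    t=1.3873 [x] (6,3) — stop
  → r_1 = 1.3873
beam 2: φ=-45°, α=30°
  cosα=0.8660 sinα=0.5000 | (4,3) | tMaxX 0.3926 tMaxY 1.1400 | tΔX 1.1547 tΔY 2.0000
    t=0.3926 [x] (5,3)
    t=1.1400 [y] (5,4)
    t=1.5473 [x] (6,4)
    t=2.7020 [x] (7,4) — stop
  → r_2 = 2.7020
beam 3: φ=0°, α=75°
  cosα=0.2588 sinα=0.9659 | (4,3) | tMaxX 1.3137 tMaxY 0.5901 | tΔX 3.8637 tΔY 1.0353
    t=0.5901 [y] (4,4)
    t=1.3137 [x] (5,4)
    t=1.6254 [y] (5,5) — stop
  → r_3 = 1.6254
beam 4: φ=45°, α=120°
  cosα=-0.5000 sinα=0.8660 | (4,3) | tMaxX 1.3200 tMaxY 0.6582 | tΔX 2.0000 tΔY 1.1547
    t=0.6582 [y] (4,4)
    t=1.3200 [x] (3,4) — stop
  → r_4 = 1.3200
beam 5: φ=90°, α=165°
  cosα=-0.9659 sinα=0.2588 | (4,3) | tMaxX 0.6833 tMaxY 2.2023 | tΔX 1.0353 tΔY 3.8637
    t=0.6833 [x] (3,3)
    t=1.7186 [x] (2,3)
    t=2.2023 [y] (2,4)
    t=2.7538 [x] (1,4)
    t=3.7891 [x] (0,4) — stop
  → r_5 = 3.7891

ranges = [1.3873, 2.7020, 1.6254, 1.3200, 3.7891]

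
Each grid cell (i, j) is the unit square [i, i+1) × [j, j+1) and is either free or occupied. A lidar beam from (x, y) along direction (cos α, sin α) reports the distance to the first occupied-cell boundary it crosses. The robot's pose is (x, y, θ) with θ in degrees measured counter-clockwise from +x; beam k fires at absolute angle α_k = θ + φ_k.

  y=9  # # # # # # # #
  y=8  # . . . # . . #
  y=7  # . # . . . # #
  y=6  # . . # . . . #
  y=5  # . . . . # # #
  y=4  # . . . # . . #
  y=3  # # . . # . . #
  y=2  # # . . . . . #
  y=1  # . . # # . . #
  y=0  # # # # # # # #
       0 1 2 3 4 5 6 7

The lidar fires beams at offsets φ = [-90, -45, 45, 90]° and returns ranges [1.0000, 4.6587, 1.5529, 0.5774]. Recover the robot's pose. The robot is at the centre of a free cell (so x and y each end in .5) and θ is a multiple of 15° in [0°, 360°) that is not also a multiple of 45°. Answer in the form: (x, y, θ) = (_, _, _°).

(x, y, θ) = (3.5, 2.5, 150°)

Enumerate (i+0.5, j+0.5, θ) over the 36 free cells and 16 admissible headings. For each, cast all 4 beams and compare to the given ranges.
  (4.5, 5.5, 345°): beam 1 = 0.5176 ≠ 1.0000 ✗
  (6.5, 8.5, 285°): beam 1 = 1.5529 ≠ 1.0000 ✗
  (3.5, 7.5, 345°): beam 1 = 0.5176 ≠ 1.0000 ✗
  (4.5, 5.5, 210°): beam 2 = 3.6235 ≠ 4.6587 ✗
  (2.5, 1.5, 60°): beam 1 = 0.5774 ≠ 1.0000 ✗
  …
  (3.5, 2.5, 150°): r_1=1.0000, r_2=4.6587, r_3=1.5529, r_4=0.5774 — all match ✓
Unique over the lattice → pose = (3.5, 2.5, 150°).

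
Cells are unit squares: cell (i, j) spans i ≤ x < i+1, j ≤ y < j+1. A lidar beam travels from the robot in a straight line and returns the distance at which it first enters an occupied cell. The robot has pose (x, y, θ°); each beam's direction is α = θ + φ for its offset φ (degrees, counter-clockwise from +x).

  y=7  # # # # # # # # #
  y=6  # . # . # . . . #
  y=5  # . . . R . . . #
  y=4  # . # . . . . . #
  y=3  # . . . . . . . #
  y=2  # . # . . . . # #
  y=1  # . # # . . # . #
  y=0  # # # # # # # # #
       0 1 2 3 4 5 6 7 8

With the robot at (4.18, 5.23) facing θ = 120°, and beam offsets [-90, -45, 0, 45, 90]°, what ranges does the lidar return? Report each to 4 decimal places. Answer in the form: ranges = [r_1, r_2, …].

ranges = [3.5400, 0.7972, 2.0438, 3.2922, 1.3625]

beam 1: φ=-90°, α=30°
  cosα=0.8660 sinα=0.5000 | (4,5) | tMaxX 0.9469 tMaxY 1.5400 | tΔX 1.1547 tΔY 2.0000
    t=0.9469 [x] (5,5)
    t=1.5400 [y] (5,6)
    t=2.1016 [x] (6,6)
    t=3.2563 [x] (7,6)
    t=3.5400 [y] (7,7) — stop
  → r_1 = 3.5400
beam 2: φ=-45°, α=75°
  cosα=0.2588 sinα=0.9659 | (4,5) | tMaxX 3.1682 tMaxY 0.7972 | tΔX 3.8637 tΔY 1.0353
    t=0.7972 [y] (4,6) — stop
  → r_2 = 0.7972
beam 3: φ=0°, α=120°
  cosα=-0.5000 sinα=0.8660 | (4,5) | tMaxX 0.3600 tMaxY 0.8891 | tΔX 2.0000 tΔY 1.1547
    t=0.3600 [x] (3,5)
    t=0.8891 [y] (3,6)
    t=2.0438 [y] (3,7) — stop
  → r_3 = 2.0438
beam 4: φ=45°, α=165°
  cosα=-0.9659 sinα=0.2588 | (4,5) | tMaxX 0.1863 tMaxY 2.9751 | tΔX 1.0353 tΔY 3.8637
    t=0.1863 [x] (3,5)
    t=1.2216 [x] (2,5)
    t=2.2569 [x] (1,5)
    t=2.9751 [y] (1,6)
    t=3.2922 [x] (0,6) — stop
  → r_4 = 3.2922
beam 5: φ=90°, α=210°
  cosα=-0.8660 sinα=-0.5000 | (4,5) | tMaxX 0.2078 tMaxY 0.4600 | tΔX 1.1547 tΔY 2.0000
    t=0.2078 [x] (3,5)
    t=0.4600 [y] (3,4)
    t=1.3625 [x] (2,4) — stop
  → r_5 = 1.3625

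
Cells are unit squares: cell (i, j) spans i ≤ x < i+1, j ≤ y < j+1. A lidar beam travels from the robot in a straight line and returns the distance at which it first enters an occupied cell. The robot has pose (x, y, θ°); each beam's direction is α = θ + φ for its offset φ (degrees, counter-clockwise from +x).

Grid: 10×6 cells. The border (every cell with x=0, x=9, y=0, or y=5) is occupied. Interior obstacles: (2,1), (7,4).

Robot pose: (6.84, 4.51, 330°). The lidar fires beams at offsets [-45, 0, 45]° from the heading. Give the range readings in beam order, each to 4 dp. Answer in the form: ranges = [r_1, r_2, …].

ranges = [3.6338, 0.1848, 0.1656]

beam 1: φ=-45°, α=285°
  cosα=0.2588 sinα=-0.9659 | (6,4) | tMaxX 0.6182 tMaxY 0.5280 | tΔX 3.8637 tΔY 1.0353
    t=0.5280 [y] (6,3)
    t=0.6182 [x] (7,3)
    t=1.5633 [y] (7,2)
    t=2.5985 [y] (7,1)
    t=3.6338 [y] (7,0) — stop
  → r_1 = 3.6338
beam 2: φ=0°, α=330°
  cosα=0.8660 sinα=-0.5000 | (6,4) | tMaxX 0.1848 tMaxY 1.0200 | tΔX 1.1547 tΔY 2.0000
    t=0.1848 [x] (7,4) — stop
  → r_2 = 0.1848
beam 3: φ=45°, α=15°
  cosα=0.9659 sinα=0.2588 | (6,4) | tMaxX 0.1656 tMaxY 1.8932 | tΔX 1.0353 tΔY 3.8637
    t=0.1656 [x] (7,4) — stop
  → r_3 = 0.1656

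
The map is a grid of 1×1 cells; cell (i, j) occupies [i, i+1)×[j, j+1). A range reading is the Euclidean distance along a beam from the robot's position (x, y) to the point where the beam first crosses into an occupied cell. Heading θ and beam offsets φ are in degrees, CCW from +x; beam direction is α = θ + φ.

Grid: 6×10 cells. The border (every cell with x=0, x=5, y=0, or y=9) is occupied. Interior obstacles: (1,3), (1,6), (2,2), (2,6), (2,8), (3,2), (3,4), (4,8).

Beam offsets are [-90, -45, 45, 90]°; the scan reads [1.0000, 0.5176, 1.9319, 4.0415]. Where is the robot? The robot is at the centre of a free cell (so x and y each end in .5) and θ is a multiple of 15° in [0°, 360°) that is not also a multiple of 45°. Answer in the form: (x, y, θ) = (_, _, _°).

Candidates: 24 free-cell centres × 16 headings = 384 poses. Raycast each; keep the one whose scan matches to 4 dp.
  (3.5, 8.5, 240°): beam 1 = 0.5774 ≠ 1.0000 ✗
  (2.5, 3.5, 150°): beam 2 = 2.5882 ≠ 0.5176 ✗
  (4.5, 1.5, 210°): beam 2 = 1.9319 ≠ 0.5176 ✗
  (4.5, 1.5, 285°): beam 1 = 1.9319 ≠ 1.0000 ✗
  (1.5, 4.5, 165°): beam 1 = 1.5529 ≠ 1.0000 ✗
  …
  (4.5, 4.5, 30°): r_1=1.0000, r_2=0.5176, r_3=1.9319, r_4=4.0415 — all match ✓
Unique over the lattice → pose = (4.5, 4.5, 30°).

(x, y, θ) = (4.5, 4.5, 30°)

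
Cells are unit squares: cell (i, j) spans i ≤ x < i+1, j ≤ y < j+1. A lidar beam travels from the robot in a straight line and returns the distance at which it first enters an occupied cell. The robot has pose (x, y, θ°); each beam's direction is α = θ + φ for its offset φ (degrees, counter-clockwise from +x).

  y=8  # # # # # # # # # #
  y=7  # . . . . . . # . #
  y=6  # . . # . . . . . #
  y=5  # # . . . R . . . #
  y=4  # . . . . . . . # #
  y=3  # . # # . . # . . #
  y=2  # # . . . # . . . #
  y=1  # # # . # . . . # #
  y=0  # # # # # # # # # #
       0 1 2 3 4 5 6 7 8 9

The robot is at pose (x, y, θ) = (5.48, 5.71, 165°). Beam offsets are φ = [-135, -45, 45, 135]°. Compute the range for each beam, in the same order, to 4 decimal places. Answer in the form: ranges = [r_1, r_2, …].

beam 1: φ=-135°, α=30°
  cosα=0.8660 sinα=0.5000 | (5,5) | tMaxX 0.6004 tMaxY 0.5800 | tΔX 1.1547 tΔY 2.0000
    t=0.5800 [y] (5,6)
    t=0.6004 [x] (6,6)
    t=1.7551 [x] (7,6)
    t=2.5800 [y] (7,7) — stop
  → r_1 = 2.5800
beam 2: φ=-45°, α=120°
  cosα=-0.5000 sinα=0.8660 | (5,5) | tMaxX 0.9600 tMaxY 0.3349 | tΔX 2.0000 tΔY 1.1547
    t=0.3349 [y] (5,6)
    t=0.9600 [x] (4,6)
    t=1.4896 [y] (4,7)
    t=2.6443 [y] (4,8) — stop
  → r_2 = 2.6443
beam 3: φ=45°, α=210°
  cosα=-0.8660 sinα=-0.5000 | (5,5) | tMaxX 0.5543 tMaxY 1.4200 | tΔX 1.1547 tΔY 2.0000
    t=0.5543 [x] (4,5)
    t=1.4200 [y] (4,4)
    t=1.7090 [x] (3,4)
    t=2.8637 [x] (2,4)
    t=3.4200 [y] (2,3) — stop
  → r_3 = 3.4200
beam 4: φ=135°, α=300°
  cosα=0.5000 sinα=-0.8660 | (5,5) | tMaxX 1.0400 tMaxY 0.8198 | tΔX 2.0000 tΔY 1.1547
    t=0.8198 [y] (5,4)
    t=1.0400 [x] (6,4)
    t=1.9745 [y] (6,3) — stop
  → r_4 = 1.9745

ranges = [2.5800, 2.6443, 3.4200, 1.9745]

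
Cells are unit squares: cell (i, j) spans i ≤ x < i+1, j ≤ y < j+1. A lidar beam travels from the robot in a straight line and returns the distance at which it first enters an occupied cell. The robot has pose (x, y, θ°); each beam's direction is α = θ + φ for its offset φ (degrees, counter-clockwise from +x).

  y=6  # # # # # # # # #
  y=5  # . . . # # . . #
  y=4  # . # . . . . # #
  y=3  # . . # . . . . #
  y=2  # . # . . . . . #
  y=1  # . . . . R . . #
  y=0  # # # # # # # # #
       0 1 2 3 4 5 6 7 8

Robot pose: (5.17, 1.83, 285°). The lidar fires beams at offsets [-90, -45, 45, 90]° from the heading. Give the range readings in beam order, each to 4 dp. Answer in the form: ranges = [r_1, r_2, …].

beam 1: φ=-90°, α=195°
  dir = (cos 195°, sin 195°) = (-0.9659, -0.2588); from cell (5,1)
  next x-line at t=0.1760, next y-line at t=3.2069; Δt_x=1.0353, Δt_y=3.8637
    x: enter (4,1) at t=0.1760
    x: enter (3,1) at t=1.2113
    x: enter (2,1) at t=2.2465
    y: enter (2,0) at t=3.2069 ← occupied
  → r_1 = 3.2069
beam 2: φ=-45°, α=240°
  dir = (cos 240°, sin 240°) = (-0.5000, -0.8660); from cell (5,1)
  next x-line at t=0.3400, next y-line at t=0.9584; Δt_x=2.0000, Δt_y=1.1547
    x: enter (4,1) at t=0.3400
    y: enter (4,0) at t=0.9584 ← occupied
  → r_2 = 0.9584
beam 3: φ=45°, α=330°
  dir = (cos 330°, sin 330°) = (0.8660, -0.5000); from cell (5,1)
  next x-line at t=0.9584, next y-line at t=1.6600; Δt_x=1.1547, Δt_y=2.0000
    x: enter (6,1) at t=0.9584
    y: enter (6,0) at t=1.6600 ← occupied
  → r_3 = 1.6600
beam 4: φ=90°, α=15°
  dir = (cos 15°, sin 15°) = (0.9659, 0.2588); from cell (5,1)
  next x-line at t=0.8593, next y-line at t=0.6568; Δt_x=1.0353, Δt_y=3.8637
    y: enter (5,2) at t=0.6568
    x: enter (6,2) at t=0.8593
    x: enter (7,2) at t=1.8946
    x: enter (8,2) at t=2.9298 ← occupied
  → r_4 = 2.9298

ranges = [3.2069, 0.9584, 1.6600, 2.9298]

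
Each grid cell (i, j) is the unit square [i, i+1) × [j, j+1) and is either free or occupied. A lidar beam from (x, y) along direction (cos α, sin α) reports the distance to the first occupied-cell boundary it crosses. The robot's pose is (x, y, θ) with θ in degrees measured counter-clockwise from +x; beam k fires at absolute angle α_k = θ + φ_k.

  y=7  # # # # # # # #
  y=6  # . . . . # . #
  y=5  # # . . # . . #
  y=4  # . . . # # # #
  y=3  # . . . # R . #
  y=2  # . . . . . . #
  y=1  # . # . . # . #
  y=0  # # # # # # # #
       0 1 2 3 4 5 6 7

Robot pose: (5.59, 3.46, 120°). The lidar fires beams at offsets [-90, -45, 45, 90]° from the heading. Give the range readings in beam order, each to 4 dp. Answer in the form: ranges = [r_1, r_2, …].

ranges = [1.0800, 0.5590, 0.6108, 0.6813]

beam 1: φ=-90°, α=30°
  cosα=0.8660 sinα=0.5000 | (5,3) | tMaxX 0.4734 tMaxY 1.0800 | tΔX 1.1547 tΔY 2.0000
    t=0.4734 [x] (6,3)
    t=1.0800 [y] (6,4) — stop
  → r_1 = 1.0800
beam 2: φ=-45°, α=75°
  cosα=0.2588 sinα=0.9659 | (5,3) | tMaxX 1.5841 tMaxY 0.5590 | tΔX 3.8637 tΔY 1.0353
    t=0.5590 [y] (5,4) — stop
  → r_2 = 0.5590
beam 3: φ=45°, α=165°
  cosα=-0.9659 sinα=0.2588 | (5,3) | tMaxX 0.6108 tMaxY 2.0864 | tΔX 1.0353 tΔY 3.8637
    t=0.6108 [x] (4,3) — stop
  → r_3 = 0.6108
beam 4: φ=90°, α=210°
  cosα=-0.8660 sinα=-0.5000 | (5,3) | tMaxX 0.6813 tMaxY 0.9200 | tΔX 1.1547 tΔY 2.0000
    t=0.6813 [x] (4,3) — stop
  → r_4 = 0.6813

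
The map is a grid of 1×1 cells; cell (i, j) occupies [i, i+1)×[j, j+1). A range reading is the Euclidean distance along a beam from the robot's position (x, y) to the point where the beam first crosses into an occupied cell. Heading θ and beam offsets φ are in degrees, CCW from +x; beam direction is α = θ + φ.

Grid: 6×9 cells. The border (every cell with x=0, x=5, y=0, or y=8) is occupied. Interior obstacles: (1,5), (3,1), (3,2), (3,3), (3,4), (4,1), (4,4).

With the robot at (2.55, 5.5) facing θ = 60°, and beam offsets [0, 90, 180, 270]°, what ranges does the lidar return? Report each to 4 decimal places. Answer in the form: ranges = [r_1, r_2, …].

beam 1: φ=0°, α=60°
  dir = (cos 60°, sin 60°) = (0.5000, 0.8660); from cell (2,5)
  next x-line at t=0.9000, next y-line at t=0.5774; Δt_x=2.0000, Δt_y=1.1547
    y: enter (2,6) at t=0.5774
    x: enter (3,6) at t=0.9000
    y: enter (3,7) at t=1.7321
    y: enter (3,8) at t=2.8868 ← occupied
  → r_1 = 2.8868
beam 2: φ=90°, α=150°
  dir = (cos 150°, sin 150°) = (-0.8660, 0.5000); from cell (2,5)
  next x-line at t=0.6351, next y-line at t=1.0000; Δt_x=1.1547, Δt_y=2.0000
    x: enter (1,5) at t=0.6351 ← occupied
  → r_2 = 0.6351
beam 3: φ=180°, α=240°
  dir = (cos 240°, sin 240°) = (-0.5000, -0.8660); from cell (2,5)
  next x-line at t=1.1000, next y-line at t=0.5774; Δt_x=2.0000, Δt_y=1.1547
    y: enter (2,4) at t=0.5774
    x: enter (1,4) at t=1.1000
    y: enter (1,3) at t=1.7321
    y: enter (1,2) at t=2.8868
    x: enter (0,2) at t=3.1000 ← occupied
  → r_3 = 3.1000
beam 4: φ=270°, α=330°
  dir = (cos 330°, sin 330°) = (0.8660, -0.5000); from cell (2,5)
  next x-line at t=0.5196, next y-line at t=1.0000; Δt_x=1.1547, Δt_y=2.0000
    x: enter (3,5) at t=0.5196
    y: enter (3,4) at t=1.0000 ← occupied
  → r_4 = 1.0000

ranges = [2.8868, 0.6351, 3.1000, 1.0000]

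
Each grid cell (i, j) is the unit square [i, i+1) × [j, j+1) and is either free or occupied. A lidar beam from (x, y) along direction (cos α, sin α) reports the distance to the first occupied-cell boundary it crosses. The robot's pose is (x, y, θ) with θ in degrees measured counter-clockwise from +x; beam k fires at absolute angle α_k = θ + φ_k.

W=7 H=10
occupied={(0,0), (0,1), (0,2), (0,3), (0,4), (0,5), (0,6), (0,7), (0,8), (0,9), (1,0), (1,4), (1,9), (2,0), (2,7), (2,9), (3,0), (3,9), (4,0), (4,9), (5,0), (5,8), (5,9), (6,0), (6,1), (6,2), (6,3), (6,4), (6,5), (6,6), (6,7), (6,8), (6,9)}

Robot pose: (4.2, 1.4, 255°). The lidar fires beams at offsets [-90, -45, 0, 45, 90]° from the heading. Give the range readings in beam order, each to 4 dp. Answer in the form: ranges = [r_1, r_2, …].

ranges = [3.3129, 0.8000, 0.4141, 0.4619, 1.5455]

beam 1: φ=-90°, α=165°
  direction (-0.9659, 0.2588); cell (4,1); t to first gridline: x 0.2071, y 2.3182 (then +1.0353 / +3.8637)
    (3,1) via x @ 0.2071
    (2,1) via x @ 1.2423
    (1,1) via x @ 2.2776
    (1,2) via y @ 2.3182
    (0,2) via x @ 3.3129  # hit
  → r_1 = 3.3129
beam 2: φ=-45°, α=210°
  direction (-0.8660, -0.5000); cell (4,1); t to first gridline: x 0.2309, y 0.8000 (then +1.1547 / +2.0000)
    (3,1) via x @ 0.2309
    (3,0) via y @ 0.8000  # hit
  → r_2 = 0.8000
beam 3: φ=0°, α=255°
  direction (-0.2588, -0.9659); cell (4,1); t to first gridline: x 0.7727, y 0.4141 (then +3.8637 / +1.0353)
    (4,0) via y @ 0.4141  # hit
  → r_3 = 0.4141
beam 4: φ=45°, α=300°
  direction (0.5000, -0.8660); cell (4,1); t to first gridline: x 1.6000, y 0.4619 (then +2.0000 / +1.1547)
    (4,0) via y @ 0.4619  # hit
  → r_4 = 0.4619
beam 5: φ=90°, α=345°
  direction (0.9659, -0.2588); cell (4,1); t to first gridline: x 0.8282, y 1.5455 (then +1.0353 / +3.8637)
    (5,1) via x @ 0.8282
    (5,0) via y @ 1.5455  # hit
  → r_5 = 1.5455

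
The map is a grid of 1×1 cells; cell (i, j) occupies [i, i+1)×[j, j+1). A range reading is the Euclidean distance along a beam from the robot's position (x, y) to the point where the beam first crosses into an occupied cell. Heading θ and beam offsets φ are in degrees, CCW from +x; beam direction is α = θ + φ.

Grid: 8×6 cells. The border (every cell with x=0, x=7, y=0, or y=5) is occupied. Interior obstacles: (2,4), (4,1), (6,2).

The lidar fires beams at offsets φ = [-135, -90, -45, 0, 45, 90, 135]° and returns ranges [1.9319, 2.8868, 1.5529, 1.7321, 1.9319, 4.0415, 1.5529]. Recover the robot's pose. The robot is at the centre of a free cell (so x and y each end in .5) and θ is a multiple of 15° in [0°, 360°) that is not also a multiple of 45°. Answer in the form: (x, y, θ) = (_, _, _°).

(x, y, θ) = (4.5, 3.5, 120°)

Candidates: 21 free-cell centres × 16 headings = 336 poses. Raycast each; keep the one whose scan matches to 4 dp.
  (1.5, 2.5, 240°): beam 2 = 0.5774 ≠ 2.8868 ✗
  (5.5, 3.5, 330°): beam 1 = 4.6587 ≠ 1.9319 ✗
  (5.5, 4.5, 195°): beam 1 = 0.5774 ≠ 1.9319 ✗
  (5.5, 4.5, 255°): beam 1 = 0.5774 ≠ 1.9319 ✗
  (6.5, 4.5, 300°): beam 2 = 6.3509 ≠ 2.8868 ✗
  …
  (4.5, 3.5, 120°): r_1=1.9319, r_2=2.8868, r_3=1.5529, r_4=1.7321, r_5=1.9319, r_6=4.0415, r_7=1.5529 — all match ✓
No second candidate reproduces the full scan.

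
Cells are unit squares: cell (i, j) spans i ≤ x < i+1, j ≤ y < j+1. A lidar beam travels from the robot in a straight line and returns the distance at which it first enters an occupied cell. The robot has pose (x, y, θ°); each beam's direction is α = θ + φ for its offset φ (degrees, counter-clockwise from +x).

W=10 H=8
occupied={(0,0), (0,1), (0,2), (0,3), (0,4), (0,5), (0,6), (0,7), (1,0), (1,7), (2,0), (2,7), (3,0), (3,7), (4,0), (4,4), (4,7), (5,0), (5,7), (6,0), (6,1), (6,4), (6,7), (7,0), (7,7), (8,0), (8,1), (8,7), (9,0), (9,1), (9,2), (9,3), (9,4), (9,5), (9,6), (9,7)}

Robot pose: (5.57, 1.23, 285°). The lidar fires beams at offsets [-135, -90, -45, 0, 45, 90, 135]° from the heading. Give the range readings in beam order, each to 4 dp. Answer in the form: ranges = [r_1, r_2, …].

ranges = [5.2770, 0.8887, 0.2656, 0.2381, 0.4600, 0.4452, 0.8600]

beam 1: φ=-135°, α=150°
  direction (-0.8660, 0.5000); cell (5,1); t to first gridline: x 0.6582, y 1.5400 (then +1.1547 / +2.0000)
    (4,1) via x @ 0.6582
    (4,2) via y @ 1.5400
    (3,2) via x @ 1.8129
    (2,2) via x @ 2.9676
    (2,3) via y @ 3.5400
    (1,3) via x @ 4.1223
    (0,3) via x @ 5.2770  # hit
  → r_1 = 5.2770
beam 2: φ=-90°, α=195°
  direction (-0.9659, -0.2588); cell (5,1); t to first gridline: x 0.5901, y 0.8887 (then +1.0353 / +3.8637)
    (4,1) via x @ 0.5901
    (4,0) via y @ 0.8887  # hit
  → r_2 = 0.8887
beam 3: φ=-45°, α=240°
  direction (-0.5000, -0.8660); cell (5,1); t to first gridline: x 1.1400, y 0.2656 (then +2.0000 / +1.1547)
    (5,0) via y @ 0.2656  # hit
  → r_3 = 0.2656
beam 4: φ=0°, α=285°
  direction (0.2588, -0.9659); cell (5,1); t to first gridline: x 1.6614, y 0.2381 (then +3.8637 / +1.0353)
    (5,0) via y @ 0.2381  # hit
  → r_4 = 0.2381
beam 5: φ=45°, α=330°
  direction (0.8660, -0.5000); cell (5,1); t to first gridline: x 0.4965, y 0.4600 (then +1.1547 / +2.0000)
    (5,0) via y @ 0.4600  # hit
  → r_5 = 0.4600
beam 6: φ=90°, α=15°
  direction (0.9659, 0.2588); cell (5,1); t to first gridline: x 0.4452, y 2.9751 (then +1.0353 / +3.8637)
    (6,1) via x @ 0.4452  # hit
  → r_6 = 0.4452
beam 7: φ=135°, α=60°
  direction (0.5000, 0.8660); cell (5,1); t to first gridline: x 0.8600, y 0.8891 (then +2.0000 / +1.1547)
    (6,1) via x @ 0.8600  # hit
  → r_7 = 0.8600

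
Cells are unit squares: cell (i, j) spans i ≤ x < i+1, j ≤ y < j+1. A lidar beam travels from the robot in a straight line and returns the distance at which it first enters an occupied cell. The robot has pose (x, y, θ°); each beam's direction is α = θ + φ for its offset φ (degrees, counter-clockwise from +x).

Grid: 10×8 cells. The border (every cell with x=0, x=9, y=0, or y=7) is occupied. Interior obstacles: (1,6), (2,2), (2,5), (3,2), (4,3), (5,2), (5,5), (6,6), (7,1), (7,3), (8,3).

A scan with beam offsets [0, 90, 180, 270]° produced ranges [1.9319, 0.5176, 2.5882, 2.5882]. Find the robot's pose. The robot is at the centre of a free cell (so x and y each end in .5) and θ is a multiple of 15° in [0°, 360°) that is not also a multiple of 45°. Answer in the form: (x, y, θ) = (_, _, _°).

(x, y, θ) = (4.5, 4.5, 165°)

Enumerate (i+0.5, j+0.5, θ) over the 37 free cells and 16 admissible headings. For each, cast all 4 beams and compare to the given ranges.
  (1.5, 4.5, 150°): beam 1 = 0.5774 ≠ 1.9319 ✗
  (3.5, 1.5, 300°): beam 1 = 0.5774 ≠ 1.9319 ✗
  (8.5, 4.5, 60°): beam 1 = 1.0000 ≠ 1.9319 ✗
  (2.5, 4.5, 30°): beam 1 = 2.8868 ≠ 1.9319 ✗
  …
  (4.5, 4.5, 165°): r_1=1.9319, r_2=0.5176, r_3=2.5882, r_4=2.5882 — all match ✓
No second candidate reproduces the full scan.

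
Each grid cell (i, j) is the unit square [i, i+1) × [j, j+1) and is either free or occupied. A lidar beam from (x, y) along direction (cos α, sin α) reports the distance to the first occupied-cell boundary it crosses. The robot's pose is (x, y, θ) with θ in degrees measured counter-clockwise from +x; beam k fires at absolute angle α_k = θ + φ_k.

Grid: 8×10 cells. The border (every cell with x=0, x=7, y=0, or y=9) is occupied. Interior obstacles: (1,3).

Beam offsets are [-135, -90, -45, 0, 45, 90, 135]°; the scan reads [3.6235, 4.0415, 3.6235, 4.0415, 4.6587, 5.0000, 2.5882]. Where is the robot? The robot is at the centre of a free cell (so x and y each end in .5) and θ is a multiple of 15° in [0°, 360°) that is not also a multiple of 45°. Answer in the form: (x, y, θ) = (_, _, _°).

Candidates: 47 free-cell centres × 16 headings = 752 poses. Raycast each; keep the one whose scan matches to 4 dp.
  (3.5, 3.5, 210°): beam 1 = 5.6940 ≠ 3.6235 ✗
  (1.5, 2.5, 195°): beam 1 = 0.5774 ≠ 3.6235 ✗
  (3.5, 2.5, 255°): beam 1 = 5.0000 ≠ 3.6235 ✗
  (1.5, 7.5, 330°): beam 1 = 0.5176 ≠ 3.6235 ✗
  …
  (3.5, 4.5, 30°): r_1=3.6235, r_2=4.0415, r_3=3.6235, r_4=4.0415, r_5=4.6587, r_6=5.0000, r_7=2.5882 — all match ✓
No second candidate reproduces the full scan.

(x, y, θ) = (3.5, 4.5, 30°)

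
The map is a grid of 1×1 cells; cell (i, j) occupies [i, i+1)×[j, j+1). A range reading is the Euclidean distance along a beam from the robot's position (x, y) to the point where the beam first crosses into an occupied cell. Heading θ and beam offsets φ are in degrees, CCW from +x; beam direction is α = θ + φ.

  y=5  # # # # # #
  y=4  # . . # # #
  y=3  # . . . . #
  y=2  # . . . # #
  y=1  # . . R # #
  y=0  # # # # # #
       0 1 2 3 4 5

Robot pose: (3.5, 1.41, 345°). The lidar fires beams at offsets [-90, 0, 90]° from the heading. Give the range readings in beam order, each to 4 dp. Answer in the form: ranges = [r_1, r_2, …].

beam 1: φ=-90°, α=255°
  d=(-0.2588,-0.9659)  start (3,1)  tX=1.9319 tY=0.4245  stride 1/|dx|=3.8637 1/|dy|=1.0353
    cross y-line → (3,0), t=0.4245 (wall)
  → r_1 = 0.4245
beam 2: φ=0°, α=345°
  d=(0.9659,-0.2588)  start (3,1)  tX=0.5176 tY=1.5841  stride 1/|dx|=1.0353 1/|dy|=3.8637
    cross x-line → (4,1), t=0.5176 (wall)
  → r_2 = 0.5176
beam 3: φ=90°, α=75°
  d=(0.2588,0.9659)  start (3,1)  tX=1.9319 tY=0.6108  stride 1/|dx|=3.8637 1/|dy|=1.0353
    cross y-line → (3,2), t=0.6108
    cross y-line → (3,3), t=1.6461
    cross x-line → (4,3), t=1.9319
    cross y-line → (4,4), t=2.6814 (wall)
  → r_3 = 2.6814

ranges = [0.4245, 0.5176, 2.6814]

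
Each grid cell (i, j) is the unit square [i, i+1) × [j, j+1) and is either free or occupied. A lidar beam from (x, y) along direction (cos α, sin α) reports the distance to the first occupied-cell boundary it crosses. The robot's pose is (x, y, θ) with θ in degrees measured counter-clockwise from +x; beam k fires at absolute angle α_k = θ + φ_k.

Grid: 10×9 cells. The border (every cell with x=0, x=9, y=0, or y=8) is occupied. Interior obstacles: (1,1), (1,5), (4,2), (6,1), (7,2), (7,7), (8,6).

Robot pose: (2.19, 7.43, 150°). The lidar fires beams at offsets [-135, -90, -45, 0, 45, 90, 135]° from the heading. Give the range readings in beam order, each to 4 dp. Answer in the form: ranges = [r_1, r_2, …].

ranges = [2.2023, 0.6582, 0.5901, 1.1400, 1.2320, 1.6512, 6.6568]

beam 1: φ=-135°, α=15°
  d=(0.9659,0.2588)  start (2,7)  tX=0.8386 tY=2.2023  stride 1/|dx|=1.0353 1/|dy|=3.8637
    cross x-line → (3,7), t=0.8386
    cross x-line → (4,7), t=1.8738
    cross y-line → (4,8), t=2.2023 (wall)
  → r_1 = 2.2023
beam 2: φ=-90°, α=60°
  d=(0.5000,0.8660)  start (2,7)  tX=1.6200 tY=0.6582  stride 1/|dx|=2.0000 1/|dy|=1.1547
    cross y-line → (2,8), t=0.6582 (wall)
  → r_2 = 0.6582
beam 3: φ=-45°, α=105°
  d=(-0.2588,0.9659)  start (2,7)  tX=0.7341 tY=0.5901  stride 1/|dx|=3.8637 1/|dy|=1.0353
    cross y-line → (2,8), t=0.5901 (wall)
  → r_3 = 0.5901
beam 4: φ=0°, α=150°
  d=(-0.8660,0.5000)  start (2,7)  tX=0.2194 tY=1.1400  stride 1/|dx|=1.1547 1/|dy|=2.0000
    cross x-line → (1,7), t=0.2194
    cross y-line → (1,8), t=1.1400 (wall)
  → r_4 = 1.1400
beam 5: φ=45°, α=195°
  d=(-0.9659,-0.2588)  start (2,7)  tX=0.1967 tY=1.6614  stride 1/|dx|=1.0353 1/|dy|=3.8637
    cross x-line → (1,7), t=0.1967
    cross x-line → (0,7), t=1.2320 (wall)
  → r_5 = 1.2320
beam 6: φ=90°, α=240°
  d=(-0.5000,-0.8660)  start (2,7)  tX=0.3800 tY=0.4965  stride 1/|dx|=2.0000 1/|dy|=1.1547
    cross x-line → (1,7), t=0.3800
    cross y-line → (1,6), t=0.4965
    cross y-line → (1,5), t=1.6512 (wall)
  → r_6 = 1.6512
beam 7: φ=135°, α=285°
  d=(0.2588,-0.9659)  start (2,7)  tX=3.1296 tY=0.4452  stride 1/|dx|=3.8637 1/|dy|=1.0353
    cross y-line → (2,6), t=0.4452
    cross y-line → (2,5), t=1.4804
    cross y-line → (2,4), t=2.5157
    cross x-line → (3,4), t=3.1296
    cross y-line → (3,3), t=3.5510
    cross y-line → (3,2), t=4.5863
    cross y-line → (3,1), t=5.6215
    cross y-line → (3,0), t=6.6568 (wall)
  → r_7 = 6.6568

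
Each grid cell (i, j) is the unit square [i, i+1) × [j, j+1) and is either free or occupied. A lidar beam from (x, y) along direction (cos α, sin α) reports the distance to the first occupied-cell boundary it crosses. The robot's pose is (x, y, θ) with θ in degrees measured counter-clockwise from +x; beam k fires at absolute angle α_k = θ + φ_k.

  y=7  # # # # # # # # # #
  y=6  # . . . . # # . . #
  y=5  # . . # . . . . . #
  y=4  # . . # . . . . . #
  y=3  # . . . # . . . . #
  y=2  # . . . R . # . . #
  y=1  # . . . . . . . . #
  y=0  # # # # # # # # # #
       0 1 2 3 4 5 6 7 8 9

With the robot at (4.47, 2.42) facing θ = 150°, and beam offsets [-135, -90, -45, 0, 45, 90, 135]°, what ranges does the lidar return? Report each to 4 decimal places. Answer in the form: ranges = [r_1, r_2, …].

ranges = [1.5840, 0.6697, 0.6005, 4.0068, 3.5924, 1.6397, 1.4701]

beam 1: φ=-135°, α=15°
  direction (0.9659, 0.2588); cell (4,2); t to first gridline: x 0.5487, y 2.2409 (then +1.0353 / +3.8637)
    (5,2) via x @ 0.5487
    (6,2) via x @ 1.5840  # hit
  → r_1 = 1.5840
beam 2: φ=-90°, α=60°
  direction (0.5000, 0.8660); cell (4,2); t to first gridline: x 1.0600, y 0.6697 (then +2.0000 / +1.1547)
    (4,3) via y @ 0.6697  # hit
  → r_2 = 0.6697
beam 3: φ=-45°, α=105°
  direction (-0.2588, 0.9659); cell (4,2); t to first gridline: x 1.8159, y 0.6005 (then +3.8637 / +1.0353)
    (4,3) via y @ 0.6005  # hit
  → r_3 = 0.6005
beam 4: φ=0°, α=150°
  direction (-0.8660, 0.5000); cell (4,2); t to first gridline: x 0.5427, y 1.1600 (then +1.1547 / +2.0000)
    (3,2) via x @ 0.5427
    (3,3) via y @ 1.1600
    (2,3) via x @ 1.6974
    (1,3) via x @ 2.8521
    (1,4) via y @ 3.1600
    (0,4) via x @ 4.0068  # hit
  → r_4 = 4.0068
beam 5: φ=45°, α=195°
  direction (-0.9659, -0.2588); cell (4,2); t to first gridline: x 0.4866, y 1.6228 (then +1.0353 / +3.8637)
    (3,2) via x @ 0.4866
    (2,2) via x @ 1.5219
    (2,1) via y @ 1.6228
    (1,1) via x @ 2.5571
    (0,1) via x @ 3.5924  # hit
  → r_5 = 3.5924
beam 6: φ=90°, α=240°
  direction (-0.5000, -0.8660); cell (4,2); t to first gridline: x 0.9400, y 0.4850 (then +2.0000 / +1.1547)
    (4,1) via y @ 0.4850
    (3,1) via x @ 0.9400
    (3,0) via y @ 1.6397  # hit
  → r_6 = 1.6397
beam 7: φ=135°, α=285°
  direction (0.2588, -0.9659); cell (4,2); t to first gridline: x 2.0478, y 0.4348 (then +3.8637 / +1.0353)
    (4,1) via y @ 0.4348
    (4,0) via y @ 1.4701  # hit
  → r_7 = 1.4701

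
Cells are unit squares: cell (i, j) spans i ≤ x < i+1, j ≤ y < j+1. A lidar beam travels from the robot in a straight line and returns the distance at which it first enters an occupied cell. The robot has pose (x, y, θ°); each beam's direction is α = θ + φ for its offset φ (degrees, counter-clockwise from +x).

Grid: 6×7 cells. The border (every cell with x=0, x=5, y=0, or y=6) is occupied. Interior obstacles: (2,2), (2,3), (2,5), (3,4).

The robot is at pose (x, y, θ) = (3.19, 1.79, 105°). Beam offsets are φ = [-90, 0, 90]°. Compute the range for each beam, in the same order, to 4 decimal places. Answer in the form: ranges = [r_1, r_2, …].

ranges = [1.8738, 0.7341, 2.2673]

beam 1: φ=-90°, α=15°
  direction (0.9659, 0.2588); cell (3,1); t to first gridline: x 0.8386, y 0.8114 (then +1.0353 / +3.8637)
    (3,2) via y @ 0.8114
    (4,2) via x @ 0.8386
    (5,2) via x @ 1.8738  # hit
  → r_1 = 1.8738
beam 2: φ=0°, α=105°
  direction (-0.2588, 0.9659); cell (3,1); t to first gridline: x 0.7341, y 0.2174 (then +3.8637 / +1.0353)
    (3,2) via y @ 0.2174
    (2,2) via x @ 0.7341  # hit
  → r_2 = 0.7341
beam 3: φ=90°, α=195°
  direction (-0.9659, -0.2588); cell (3,1); t to first gridline: x 0.1967, y 3.0523 (then +1.0353 / +3.8637)
    (2,1) via x @ 0.1967
    (1,1) via x @ 1.2320
    (0,1) via x @ 2.2673  # hit
  → r_3 = 2.2673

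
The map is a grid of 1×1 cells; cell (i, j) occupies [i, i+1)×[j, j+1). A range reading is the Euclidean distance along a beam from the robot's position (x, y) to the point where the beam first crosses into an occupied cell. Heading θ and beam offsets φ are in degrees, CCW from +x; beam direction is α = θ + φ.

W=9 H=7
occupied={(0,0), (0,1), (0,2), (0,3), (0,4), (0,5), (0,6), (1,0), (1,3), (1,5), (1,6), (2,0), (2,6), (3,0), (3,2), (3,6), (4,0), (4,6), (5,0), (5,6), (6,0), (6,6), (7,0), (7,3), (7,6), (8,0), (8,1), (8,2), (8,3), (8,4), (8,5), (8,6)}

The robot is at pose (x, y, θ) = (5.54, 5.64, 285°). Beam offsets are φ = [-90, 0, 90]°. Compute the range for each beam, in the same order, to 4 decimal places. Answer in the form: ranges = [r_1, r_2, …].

beam 1: φ=-90°, α=195°
  d=(-0.9659,-0.2588)  start (5,5)  tX=0.5590 tY=2.4728  stride 1/|dx|=1.0353 1/|dy|=3.8637
    cross x-line → (4,5), t=0.5590
    cross x-line → (3,5), t=1.5943
    cross y-line → (3,4), t=2.4728
    cross x-line → (2,4), t=2.6296
    cross x-line → (1,4), t=3.6649
    cross x-line → (0,4), t=4.7002 (wall)
  → r_1 = 4.7002
beam 2: φ=0°, α=285°
  d=(0.2588,-0.9659)  start (5,5)  tX=1.7773 tY=0.6626  stride 1/|dx|=3.8637 1/|dy|=1.0353
    cross y-line → (5,4), t=0.6626
    cross y-line → (5,3), t=1.6979
    cross x-line → (6,3), t=1.7773
    cross y-line → (6,2), t=2.7331
    cross y-line → (6,1), t=3.7684
    cross y-line → (6,0), t=4.8037 (wall)
  → r_2 = 4.8037
beam 3: φ=90°, α=15°
  d=(0.9659,0.2588)  start (5,5)  tX=0.4762 tY=1.3909  stride 1/|dx|=1.0353 1/|dy|=3.8637
    cross x-line → (6,5), t=0.4762
    cross y-line → (6,6), t=1.3909 (wall)
  → r_3 = 1.3909

ranges = [4.7002, 4.8037, 1.3909]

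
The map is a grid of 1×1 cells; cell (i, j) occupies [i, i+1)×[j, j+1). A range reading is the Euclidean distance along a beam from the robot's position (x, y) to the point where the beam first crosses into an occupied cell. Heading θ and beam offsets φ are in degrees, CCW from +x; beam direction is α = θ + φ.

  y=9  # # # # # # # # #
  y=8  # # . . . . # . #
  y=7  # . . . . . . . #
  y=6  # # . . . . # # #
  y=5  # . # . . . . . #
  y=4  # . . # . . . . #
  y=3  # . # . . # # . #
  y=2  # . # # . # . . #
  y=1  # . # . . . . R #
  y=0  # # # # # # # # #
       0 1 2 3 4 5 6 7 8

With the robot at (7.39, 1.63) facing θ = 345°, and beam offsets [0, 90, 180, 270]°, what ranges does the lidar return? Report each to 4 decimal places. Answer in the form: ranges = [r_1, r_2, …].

beam 1: φ=0°, α=345°
  dir = (cos 345°, sin 345°) = (0.9659, -0.2588); from cell (7,1)
  next x-line at t=0.6315, next y-line at t=2.4341; Δt_x=1.0353, Δt_y=3.8637
    x: enter (8,1) at t=0.6315 ← occupied
  → r_1 = 0.6315
beam 2: φ=90°, α=75°
  dir = (cos 75°, sin 75°) = (0.2588, 0.9659); from cell (7,1)
  next x-line at t=2.3569, next y-line at t=0.3831; Δt_x=3.8637, Δt_y=1.0353
    y: enter (7,2) at t=0.3831
    y: enter (7,3) at t=1.4183
    x: enter (8,3) at t=2.3569 ← occupied
  → r_2 = 2.3569
beam 3: φ=180°, α=165°
  dir = (cos 165°, sin 165°) = (-0.9659, 0.2588); from cell (7,1)
  next x-line at t=0.4038, next y-line at t=1.4296; Δt_x=1.0353, Δt_y=3.8637
    x: enter (6,1) at t=0.4038
    y: enter (6,2) at t=1.4296
    x: enter (5,2) at t=1.4390 ← occupied
  → r_3 = 1.4390
beam 4: φ=270°, α=255°
  dir = (cos 255°, sin 255°) = (-0.2588, -0.9659); from cell (7,1)
  next x-line at t=1.5068, next y-line at t=0.6522; Δt_x=3.8637, Δt_y=1.0353
    y: enter (7,0) at t=0.6522 ← occupied
  → r_4 = 0.6522

ranges = [0.6315, 2.3569, 1.4390, 0.6522]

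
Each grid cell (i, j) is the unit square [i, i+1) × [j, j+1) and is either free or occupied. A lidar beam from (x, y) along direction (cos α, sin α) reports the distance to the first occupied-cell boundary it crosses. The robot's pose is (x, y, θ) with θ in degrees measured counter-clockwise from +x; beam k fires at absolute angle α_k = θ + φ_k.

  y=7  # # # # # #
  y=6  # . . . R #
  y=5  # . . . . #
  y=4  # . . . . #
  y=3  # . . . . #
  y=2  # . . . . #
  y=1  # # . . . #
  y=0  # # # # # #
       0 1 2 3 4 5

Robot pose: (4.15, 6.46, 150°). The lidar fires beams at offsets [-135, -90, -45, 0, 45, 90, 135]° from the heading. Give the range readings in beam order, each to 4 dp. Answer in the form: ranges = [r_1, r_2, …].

ranges = [0.8800, 0.6235, 0.5590, 1.0800, 3.2611, 5.1500, 3.2841]

beam 1: φ=-135°, α=15°
  direction (0.9659, 0.2588); cell (4,6); t to first gridline: x 0.8800, y 2.0864 (then +1.0353 / +3.8637)
    (5,6) via x @ 0.8800  # hit
  → r_1 = 0.8800
beam 2: φ=-90°, α=60°
  direction (0.5000, 0.8660); cell (4,6); t to first gridline: x 1.7000, y 0.6235 (then +2.0000 / +1.1547)
    (4,7) via y @ 0.6235  # hit
  → r_2 = 0.6235
beam 3: φ=-45°, α=105°
  direction (-0.2588, 0.9659); cell (4,6); t to first gridline: x 0.5796, y 0.5590 (then +3.8637 / +1.0353)
    (4,7) via y @ 0.5590  # hit
  → r_3 = 0.5590
beam 4: φ=0°, α=150°
  direction (-0.8660, 0.5000); cell (4,6); t to first gridline: x 0.1732, y 1.0800 (then +1.1547 / +2.0000)
    (3,6) via x @ 0.1732
    (3,7) via y @ 1.0800  # hit
  → r_4 = 1.0800
beam 5: φ=45°, α=195°
  direction (-0.9659, -0.2588); cell (4,6); t to first gridline: x 0.1553, y 1.7773 (then +1.0353 / +3.8637)
    (3,6) via x @ 0.1553
    (2,6) via x @ 1.1906
    (2,5) via y @ 1.7773
    (1,5) via x @ 2.2258
    (0,5) via x @ 3.2611  # hit
  → r_5 = 3.2611
beam 6: φ=90°, α=240°
  direction (-0.5000, -0.8660); cell (4,6); t to first gridline: x 0.3000, y 0.5312 (then +2.0000 / +1.1547)
    (3,6) via x @ 0.3000
    (3,5) via y @ 0.5312
    (3,4) via y @ 1.6859
    (2,4) via x @ 2.3000
    (2,3) via y @ 2.8406
    (2,2) via y @ 3.9953
    (1,2) via x @ 4.3000
    (1,1) via y @ 5.1500  # hit
  → r_6 = 5.1500
beam 7: φ=135°, α=285°
  direction (0.2588, -0.9659); cell (4,6); t to first gridline: x 3.2841, y 0.4762 (then +3.8637 / +1.0353)
    (4,5) via y @ 0.4762
    (4,4) via y @ 1.5115
    (4,3) via y @ 2.5468
    (5,3) via x @ 3.2841  # hit
  → r_7 = 3.2841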